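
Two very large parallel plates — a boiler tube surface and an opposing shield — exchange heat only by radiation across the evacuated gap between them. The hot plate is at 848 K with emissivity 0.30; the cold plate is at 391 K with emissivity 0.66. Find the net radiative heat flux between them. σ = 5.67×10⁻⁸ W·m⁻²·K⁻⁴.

q ≈ 7270 W/m²

For two infinite grey parallel plates, q = σ(T₁⁴ − T₂⁴)/(1/ε₁ + 1/ε₂ − 1).
T₁⁴ − T₂⁴ = 5.171×10¹¹ − 2.337×10¹⁰ = 4.937×10¹¹ K⁴.
1/ε₁ + 1/ε₂ − 1 = 3.333 + 1.515 − 1 = 3.848.
q = 5.67×10⁻⁸ × 4.937×10¹¹ / 3.848.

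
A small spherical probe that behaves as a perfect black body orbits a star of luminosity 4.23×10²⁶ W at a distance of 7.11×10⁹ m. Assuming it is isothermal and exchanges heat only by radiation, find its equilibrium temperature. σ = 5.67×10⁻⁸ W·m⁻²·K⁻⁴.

First find the stellar flux at distance d: S = L/(4πd²) = 4.23×10²⁶/(4π·(7.11×10⁹)²) = 6.659×10⁵ W/m².
For an isothermal sphere, absorbed (1−a)S·πr² = emitted σ·4πr²·T⁴, so T⁴ = (1−a)S/(4σ).
T⁴ = 1.00·6.659×10⁵/(4·5.67×10⁻⁸) = 2.936×10¹² K⁴.

T ≈ 1310 K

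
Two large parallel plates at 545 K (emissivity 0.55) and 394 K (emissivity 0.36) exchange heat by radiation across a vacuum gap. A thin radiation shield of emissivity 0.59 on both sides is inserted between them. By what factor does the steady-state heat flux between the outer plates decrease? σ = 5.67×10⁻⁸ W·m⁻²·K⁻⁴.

factor ≈ 1.66

Without shield: q₀ = σΔ(T⁴)/(1/ε₁+1/ε₂−1) with denominator 3.596.
With shield the two gaps are in series; the resistances add: (1/ε₁+1/ε_s−1)+(1/ε_s+1/ε₂−1) = 2.513+3.473 = 5.986.
Heat-flux ratio q₀/q = 5.986/3.596.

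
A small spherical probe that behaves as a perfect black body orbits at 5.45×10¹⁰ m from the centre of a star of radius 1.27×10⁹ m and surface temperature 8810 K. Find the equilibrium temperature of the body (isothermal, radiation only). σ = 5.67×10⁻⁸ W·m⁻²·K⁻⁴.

The star's surface emits σT_*⁴; at distance d the flux is S = σT_*⁴(R_*/d)².
S = 5.67×10⁻⁸·(8810)⁴·(1.27×10⁹/5.45×10¹⁰)² = 1.855×10⁵ W/m².
For an isothermal sphere T⁴ = (1−a)S/(4σ) = 8.178×10¹¹ K⁴.

T ≈ 951 K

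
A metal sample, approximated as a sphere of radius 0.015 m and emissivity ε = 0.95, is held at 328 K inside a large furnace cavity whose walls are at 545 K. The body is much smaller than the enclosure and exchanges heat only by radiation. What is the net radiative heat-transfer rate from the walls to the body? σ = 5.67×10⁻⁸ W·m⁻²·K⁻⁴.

P_net ≈ 11.7 W

For a small grey body in a large enclosure: P_net = εσA(T_body⁴ − T_wall⁴).
A = 4πr² = 0.002827 m²; T_body⁴ − T_wall⁴ = 1.157×10¹⁰ − 8.822×10¹⁰ = -7.665×10¹⁰ K⁴.
|P_net| = 0.95·5.67×10⁻⁸·0.002827·7.665×10¹⁰.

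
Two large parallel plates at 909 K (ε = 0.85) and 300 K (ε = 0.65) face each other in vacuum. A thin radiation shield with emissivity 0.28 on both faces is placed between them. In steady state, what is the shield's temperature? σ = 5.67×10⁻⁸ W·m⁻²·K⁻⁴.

T_s ≈ 775 K

In steady state the net flux on the hot side equals that on the cold side.
σ(T₁⁴−T_s⁴)/D₁ = σ(T_s⁴−T₂⁴)/D₂, with D₁ = 1/ε₁+1/ε_s−1 = 3.748, D₂ = 1/ε_s+1/ε₂−1 = 4.110.
Solve for T_s⁴: T_s⁴ = (D₂·T₁⁴ + D₁·T₂⁴)/(D₁+D₂) = 3.610×10¹¹ K⁴.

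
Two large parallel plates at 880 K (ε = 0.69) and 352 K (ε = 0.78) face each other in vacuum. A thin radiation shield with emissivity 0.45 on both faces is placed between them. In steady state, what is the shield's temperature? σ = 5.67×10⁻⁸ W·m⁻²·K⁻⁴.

In steady state the net flux on the hot side equals that on the cold side.
σ(T₁⁴−T_s⁴)/D₁ = σ(T_s⁴−T₂⁴)/D₂, with D₁ = 1/ε₁+1/ε_s−1 = 2.671, D₂ = 1/ε_s+1/ε₂−1 = 2.504.
Solve for T_s⁴: T_s⁴ = (D₂·T₁⁴ + D₁·T₂⁴)/(D₁+D₂) = 2.981×10¹¹ K⁴.

T_s ≈ 739 K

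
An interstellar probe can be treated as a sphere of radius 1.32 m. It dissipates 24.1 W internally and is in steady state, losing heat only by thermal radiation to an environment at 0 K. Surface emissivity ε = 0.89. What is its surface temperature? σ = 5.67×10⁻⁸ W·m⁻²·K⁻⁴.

T ≈ 68.3 K

Steady state: internal power = radiated power, P = εσA T⁴.
Radiating area A = 4πr² = 21.90 m².
T⁴ = P/(εσA) = 24.1/(0.89·5.67×10⁻⁸·21.90) = 2.181×10⁷ K⁴.
T = (2.181×10⁷)^(1/4).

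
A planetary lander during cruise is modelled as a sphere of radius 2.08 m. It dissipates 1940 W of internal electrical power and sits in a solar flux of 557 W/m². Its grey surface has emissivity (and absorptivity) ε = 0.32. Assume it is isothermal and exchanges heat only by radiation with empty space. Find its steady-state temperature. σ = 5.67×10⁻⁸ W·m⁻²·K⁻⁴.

T ≈ 258 K

At steady state, absorbed solar power + internal power = radiated power.
Absorbed: α·S·A_cross = 0.32·557·13.59 = 2423 W (cross-section πr²).
Total input = 2423 + 1940 = 4363 W.
Radiated: εσ·A_surf·T⁴ with A_surf = 4πr² = 54.37 m².
T⁴ = 4363/(0.32·5.67×10⁻⁸·54.37) = 4.423×10⁹ K⁴.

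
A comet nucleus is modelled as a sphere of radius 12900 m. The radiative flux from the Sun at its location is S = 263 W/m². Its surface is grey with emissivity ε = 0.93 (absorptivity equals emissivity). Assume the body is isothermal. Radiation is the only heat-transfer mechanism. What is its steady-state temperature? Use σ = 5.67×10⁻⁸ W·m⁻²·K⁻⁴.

At equilibrium, absorbed power = emitted power.
Absorbing cross-section = πr² = 5.228×10⁸ m²; emitting surface = 4πr² = 2.091×10⁹ m² (ratio 4).
εS·A_cross = εσ·A_surf·T⁴  ⇒  T⁴ = S/(4σ)   (ε cancels).
T⁴ = 263/(4·5.67×10⁻⁸) = 1.160×10⁹ K⁴.
T = (1.160×10⁹)^(1/4).

T ≈ 185 K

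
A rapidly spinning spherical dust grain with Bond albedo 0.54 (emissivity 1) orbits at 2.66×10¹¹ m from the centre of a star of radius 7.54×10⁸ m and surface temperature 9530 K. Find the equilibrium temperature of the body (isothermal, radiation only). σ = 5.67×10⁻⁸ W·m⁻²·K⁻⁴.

The star's surface emits σT_*⁴; at distance d the flux is S = σT_*⁴(R_*/d)².
S = 5.67×10⁻⁸·(9530)⁴·(7.54×10⁸/2.66×10¹¹)² = 3758 W/m².
For an isothermal sphere T⁴ = (1−a)S/(4σ) = 7.622×10⁹ K⁴.

T ≈ 295 K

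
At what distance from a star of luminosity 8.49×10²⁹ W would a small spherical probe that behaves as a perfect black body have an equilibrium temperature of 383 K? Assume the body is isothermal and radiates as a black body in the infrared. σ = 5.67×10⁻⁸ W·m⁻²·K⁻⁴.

d ≈ 3.72×10¹² m

For an isothermal black-emitting sphere, (1−a)S·πr² = σ·4πr²·T⁴ ⇒ S = 4σT⁴/(1−a).
S = 4·5.67×10⁻⁸·(383)⁴/1.00 = 4880 W/m².
Flux falls as S = L/(4πd²), so d = √(L/(4πS)) = √(8.49×10²⁹/(4π·4880)).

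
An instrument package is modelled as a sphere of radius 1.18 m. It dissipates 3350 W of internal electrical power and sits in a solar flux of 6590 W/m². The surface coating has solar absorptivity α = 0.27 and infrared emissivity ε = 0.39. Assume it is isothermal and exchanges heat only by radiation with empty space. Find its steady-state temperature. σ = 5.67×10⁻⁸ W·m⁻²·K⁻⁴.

T ≈ 412 K

At steady state, absorbed solar power + internal power = radiated power.
Absorbed: α·S·A_cross = 0.27·6590·4.374 = 7783 W (cross-section πr²).
Total input = 7783 + 3350 = 11130 W.
Radiated: εσ·A_surf·T⁴ with A_surf = 4πr² = 17.50 m².
T⁴ = 11130/(0.39·5.67×10⁻⁸·17.50) = 2.877×10¹⁰ K⁴.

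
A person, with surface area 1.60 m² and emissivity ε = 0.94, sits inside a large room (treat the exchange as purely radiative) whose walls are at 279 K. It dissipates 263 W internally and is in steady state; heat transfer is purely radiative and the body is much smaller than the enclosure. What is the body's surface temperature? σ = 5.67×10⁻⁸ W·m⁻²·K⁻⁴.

For a small grey body in a large enclosure, net radiated power = εσA(T⁴ − T_w⁴).
Steady state: P = εσA(T⁴ − T_w⁴) with A = 1.60 m².
T⁴ = P/(εσA) + T_w⁴ = 263/(0.94·5.67×10⁻⁸·1.600) + (279)⁴
    = 3.084×10⁹ + 6.059×10⁹ = 9.143×10⁹ K⁴.

T ≈ 309 K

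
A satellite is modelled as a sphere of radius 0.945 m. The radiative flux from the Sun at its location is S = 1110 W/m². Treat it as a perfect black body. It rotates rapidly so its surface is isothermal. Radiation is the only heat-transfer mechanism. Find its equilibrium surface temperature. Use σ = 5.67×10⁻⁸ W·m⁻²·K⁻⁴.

At equilibrium, absorbed power = emitted power.
Absorbing cross-section = πr² = 2.806 m²; emitting surface = 4πr² = 11.22 m² (ratio 4).
S·A_cross = εσ·A_surf·T⁴  ⇒  T⁴ = S/(4σ).
T⁴ = 1.00·1110/(4·5.67×10⁻⁸) = 4.894×10⁹ K⁴.
T = (4.894×10⁹)^(1/4).

T ≈ 264 K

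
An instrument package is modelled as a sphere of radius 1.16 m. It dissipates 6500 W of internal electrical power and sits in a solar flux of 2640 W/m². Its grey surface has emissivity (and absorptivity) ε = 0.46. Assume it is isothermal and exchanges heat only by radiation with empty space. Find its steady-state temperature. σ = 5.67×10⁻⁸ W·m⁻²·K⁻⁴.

T ≈ 403 K

At steady state, absorbed solar power + internal power = radiated power.
Absorbed: α·S·A_cross = 0.46·2640·4.227 = 5134 W (cross-section πr²).
Total input = 5134 + 6500 = 11630 W.
Radiated: εσ·A_surf·T⁴ with A_surf = 4πr² = 16.91 m².
T⁴ = 11630/(0.46·5.67×10⁻⁸·16.91) = 2.638×10¹⁰ K⁴.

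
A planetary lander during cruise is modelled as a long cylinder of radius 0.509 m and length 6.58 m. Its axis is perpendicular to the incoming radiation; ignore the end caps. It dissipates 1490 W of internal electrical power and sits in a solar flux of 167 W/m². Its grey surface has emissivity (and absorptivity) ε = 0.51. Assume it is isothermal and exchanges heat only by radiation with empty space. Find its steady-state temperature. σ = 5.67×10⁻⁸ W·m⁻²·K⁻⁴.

T ≈ 241 K

At steady state, absorbed solar power + internal power = radiated power.
Absorbed: α·S·A_cross = 0.51·167·6.698 = 570.5 W (cross-section 2rL).
Total input = 570.5 + 1490 = 2061 W.
Radiated: εσ·A_surf·T⁴ with A_surf = 2πrL = 21.04 m².
T⁴ = 2061/(0.51·5.67×10⁻⁸·21.04) = 3.386×10⁹ K⁴.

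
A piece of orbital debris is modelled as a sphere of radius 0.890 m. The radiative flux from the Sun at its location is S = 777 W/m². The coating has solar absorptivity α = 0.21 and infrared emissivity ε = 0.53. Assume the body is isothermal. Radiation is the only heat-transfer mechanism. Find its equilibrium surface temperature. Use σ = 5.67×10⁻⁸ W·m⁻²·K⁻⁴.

T ≈ 192 K

At equilibrium, absorbed power = emitted power.
Absorbing cross-section = πr² = 2.488 m²; emitting surface = 4πr² = 9.954 m² (ratio 4).
αS·A_cross = εσ·A_surf·T⁴  ⇒  T⁴ = αS/(ε·4σ).
T⁴ = 0.210·777/(0.53·4·5.67×10⁻⁸) = 1.357×10⁹ K⁴.
T = (1.357×10⁹)^(1/4).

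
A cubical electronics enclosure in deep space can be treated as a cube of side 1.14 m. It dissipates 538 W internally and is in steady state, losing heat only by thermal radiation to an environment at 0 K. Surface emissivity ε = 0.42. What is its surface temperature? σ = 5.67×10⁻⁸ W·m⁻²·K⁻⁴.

Steady state: internal power = radiated power, P = εσA T⁴.
Radiating area A = 6L² = 7.798 m².
T⁴ = P/(εσA) = 538/(0.42·5.67×10⁻⁸·7.798) = 2.897×10⁹ K⁴.
T = (2.897×10⁹)^(1/4).

T ≈ 232 K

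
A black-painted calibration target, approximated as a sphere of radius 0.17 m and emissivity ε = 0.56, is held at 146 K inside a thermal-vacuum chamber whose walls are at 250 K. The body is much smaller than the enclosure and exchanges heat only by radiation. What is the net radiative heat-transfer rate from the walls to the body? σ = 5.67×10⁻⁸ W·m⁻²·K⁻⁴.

P_net ≈ 39.8 W

For a small grey body in a large enclosure: P_net = εσA(T_body⁴ − T_wall⁴).
A = 4πr² = 0.3632 m²; T_body⁴ − T_wall⁴ = 4.544×10⁸ − 3.906×10⁹ = -3.452×10⁹ K⁴.
|P_net| = 0.56·5.67×10⁻⁸·0.3632·3.452×10⁹.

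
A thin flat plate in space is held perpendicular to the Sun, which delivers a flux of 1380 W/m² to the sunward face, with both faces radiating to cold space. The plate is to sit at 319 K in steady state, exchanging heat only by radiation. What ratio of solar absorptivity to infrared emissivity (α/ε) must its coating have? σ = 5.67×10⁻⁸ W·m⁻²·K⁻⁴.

Balance: αS·A = εσ·2A·T⁴ ⇒ α/ε = 2σT⁴/S.
α/ε = 2·5.67×10⁻⁸·(319)⁴/1380 = 2·5.67×10⁻⁸·1.036×10¹⁰/1380.

α/ε ≈ 0.851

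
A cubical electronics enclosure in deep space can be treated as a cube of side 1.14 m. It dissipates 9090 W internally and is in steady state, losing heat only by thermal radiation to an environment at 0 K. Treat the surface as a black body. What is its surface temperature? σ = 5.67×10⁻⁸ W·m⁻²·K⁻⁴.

Steady state: internal power = radiated power, P = εσA T⁴.
Radiating area A = 6L² = 7.798 m².
T⁴ = P/(εσA) = 9090/(1.0·5.67×10⁻⁸·7.798) = 2.056×10¹⁰ K⁴.
T = (2.056×10¹⁰)^(1/4).

T ≈ 379 K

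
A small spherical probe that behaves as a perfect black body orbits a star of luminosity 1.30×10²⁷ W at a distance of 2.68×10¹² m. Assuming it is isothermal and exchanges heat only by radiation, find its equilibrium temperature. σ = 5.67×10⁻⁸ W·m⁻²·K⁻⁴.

T ≈ 89.3 K

First find the stellar flux at distance d: S = L/(4πd²) = 1.30×10²⁷/(4π·(2.68×10¹²)²) = 14.40 W/m².
For an isothermal sphere, absorbed (1−a)S·πr² = emitted σ·4πr²·T⁴, so T⁴ = (1−a)S/(4σ).
T⁴ = 1.00·14.40/(4·5.67×10⁻⁸) = 6.351×10⁷ K⁴.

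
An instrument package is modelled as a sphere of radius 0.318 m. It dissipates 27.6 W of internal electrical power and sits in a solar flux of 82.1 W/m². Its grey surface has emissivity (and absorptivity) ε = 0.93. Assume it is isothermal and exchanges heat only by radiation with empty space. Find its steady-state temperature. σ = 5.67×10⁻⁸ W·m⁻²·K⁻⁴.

T ≈ 167 K

At steady state, absorbed solar power + internal power = radiated power.
Absorbed: α·S·A_cross = 0.93·82.1·0.3177 = 24.26 W (cross-section πr²).
Total input = 24.26 + 27.6 = 51.86 W.
Radiated: εσ·A_surf·T⁴ with A_surf = 4πr² = 1.271 m².
T⁴ = 51.86/(0.93·5.67×10⁻⁸·1.271) = 7.739×10⁸ K⁴.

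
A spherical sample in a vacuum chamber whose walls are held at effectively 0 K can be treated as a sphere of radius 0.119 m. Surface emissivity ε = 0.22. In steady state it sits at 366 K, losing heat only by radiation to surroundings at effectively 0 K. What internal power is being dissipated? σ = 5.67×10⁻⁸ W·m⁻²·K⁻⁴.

P ≈ 39.8 W

Steady state: P = εσA T⁴.
A = 4πr² = 0.1780 m²; T⁴ = (366)⁴ = 1.794×10¹⁰ K⁴.
P = 0.22 × 5.67×10⁻⁸ × 0.1780 × 1.794×10¹⁰.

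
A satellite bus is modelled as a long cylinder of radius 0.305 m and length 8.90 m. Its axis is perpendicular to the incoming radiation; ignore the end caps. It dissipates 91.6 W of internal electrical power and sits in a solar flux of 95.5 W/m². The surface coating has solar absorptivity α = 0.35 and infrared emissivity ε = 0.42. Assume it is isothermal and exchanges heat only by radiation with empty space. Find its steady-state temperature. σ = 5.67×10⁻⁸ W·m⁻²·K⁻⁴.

At steady state, absorbed solar power + internal power = radiated power.
Absorbed: α·S·A_cross = 0.35·95.5·5.429 = 181.5 W (cross-section 2rL).
Total input = 181.5 + 91.6 = 273.1 W.
Radiated: εσ·A_surf·T⁴ with A_surf = 2πrL = 17.06 m².
T⁴ = 273.1/(0.42·5.67×10⁻⁸·17.06) = 6.723×10⁸ K⁴.

T ≈ 161 K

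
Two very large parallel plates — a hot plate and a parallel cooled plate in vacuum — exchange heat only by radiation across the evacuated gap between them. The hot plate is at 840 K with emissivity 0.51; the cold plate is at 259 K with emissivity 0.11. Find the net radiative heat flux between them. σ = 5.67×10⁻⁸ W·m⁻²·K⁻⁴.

For two infinite grey parallel plates, q = σ(T₁⁴ − T₂⁴)/(1/ε₁ + 1/ε₂ − 1).
T₁⁴ − T₂⁴ = 4.979×10¹¹ − 4.500×10⁹ = 4.934×10¹¹ K⁴.
1/ε₁ + 1/ε₂ − 1 = 1.961 + 9.091 − 1 = 10.05.
q = 5.67×10⁻⁸ × 4.934×10¹¹ / 10.05.

q ≈ 2780 W/m²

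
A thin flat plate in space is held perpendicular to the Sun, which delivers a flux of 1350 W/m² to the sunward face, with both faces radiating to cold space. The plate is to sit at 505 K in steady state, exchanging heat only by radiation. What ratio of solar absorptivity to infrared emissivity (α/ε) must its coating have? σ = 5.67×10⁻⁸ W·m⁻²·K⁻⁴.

α/ε ≈ 5.46

Balance: αS·A = εσ·2A·T⁴ ⇒ α/ε = 2σT⁴/S.
α/ε = 2·5.67×10⁻⁸·(505)⁴/1350 = 2·5.67×10⁻⁸·6.504×10¹⁰/1350.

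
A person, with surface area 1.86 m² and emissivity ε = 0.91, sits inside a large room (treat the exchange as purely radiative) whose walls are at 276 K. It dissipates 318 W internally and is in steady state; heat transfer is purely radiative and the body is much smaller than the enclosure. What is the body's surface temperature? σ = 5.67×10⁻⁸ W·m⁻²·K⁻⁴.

For a small grey body in a large enclosure, net radiated power = εσA(T⁴ − T_w⁴).
Steady state: P = εσA(T⁴ − T_w⁴) with A = 1.86 m².
T⁴ = P/(εσA) + T_w⁴ = 318/(0.91·5.67×10⁻⁸·1.860) + (276)⁴
    = 3.314×10⁹ + 5.803×10⁹ = 9.116×10⁹ K⁴.

T ≈ 309 K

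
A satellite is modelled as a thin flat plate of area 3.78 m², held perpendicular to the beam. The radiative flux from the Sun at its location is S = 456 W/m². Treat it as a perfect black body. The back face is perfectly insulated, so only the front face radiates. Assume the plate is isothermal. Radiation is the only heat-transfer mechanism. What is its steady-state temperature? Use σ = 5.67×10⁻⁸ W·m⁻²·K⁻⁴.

T ≈ 299 K

At equilibrium, absorbed power = emitted power.
Absorbing cross-section = A = 3.780 m²; emitting surface = A = 3.780 m² (ratio 1).
S·A_cross = εσ·A_surf·T⁴  ⇒  T⁴ = S/(1σ).
T⁴ = 1.00·456/(1·5.67×10⁻⁸) = 8.042×10⁹ K⁴.
T = (8.042×10⁹)^(1/4).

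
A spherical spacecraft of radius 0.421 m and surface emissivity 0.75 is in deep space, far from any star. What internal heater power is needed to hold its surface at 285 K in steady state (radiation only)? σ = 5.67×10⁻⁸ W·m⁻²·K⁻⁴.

P ≈ 625 W

P = εσ·4πr²·T⁴.
4πr² = 2.227 m²; T⁴ = 6.598×10⁹ K⁴.
P = 0.75·5.67×10⁻⁸·2.227·6.598×10⁹.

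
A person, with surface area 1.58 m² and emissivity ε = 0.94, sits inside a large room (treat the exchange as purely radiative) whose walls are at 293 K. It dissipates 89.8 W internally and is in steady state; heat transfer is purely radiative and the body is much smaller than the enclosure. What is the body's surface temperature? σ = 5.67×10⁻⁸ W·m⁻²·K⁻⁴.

T ≈ 303 K

For a small grey body in a large enclosure, net radiated power = εσA(T⁴ − T_w⁴).
Steady state: P = εσA(T⁴ − T_w⁴) with A = 1.58 m².
T⁴ = P/(εσA) + T_w⁴ = 89.8/(0.94·5.67×10⁻⁸·1.580) + (293)⁴
    = 1.066×10⁹ + 7.370×10⁹ = 8.436×10⁹ K⁴.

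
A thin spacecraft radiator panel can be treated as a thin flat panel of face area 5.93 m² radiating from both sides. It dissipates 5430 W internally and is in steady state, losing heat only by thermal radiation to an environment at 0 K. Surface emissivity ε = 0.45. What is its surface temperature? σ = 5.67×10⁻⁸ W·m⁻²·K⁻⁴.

T ≈ 366 K

Steady state: internal power = radiated power, P = εσA T⁴.
Radiating area A = 2·5.93 = 11.86 m².
T⁴ = P/(εσA) = 5430/(0.45·5.67×10⁻⁸·11.86) = 1.794×10¹⁰ K⁴.
T = (1.794×10¹⁰)^(1/4).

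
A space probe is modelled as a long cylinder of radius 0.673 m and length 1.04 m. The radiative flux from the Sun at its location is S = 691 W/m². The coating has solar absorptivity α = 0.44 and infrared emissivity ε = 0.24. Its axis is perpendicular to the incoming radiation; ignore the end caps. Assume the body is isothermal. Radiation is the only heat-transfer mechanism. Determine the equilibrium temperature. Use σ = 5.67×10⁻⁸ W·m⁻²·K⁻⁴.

At equilibrium, absorbed power = emitted power.
Absorbing cross-section = 2rL = 1.400 m²; emitting surface = 2πrL = 4.398 m² (ratio π).
αS·A_cross = εσ·A_surf·T⁴  ⇒  T⁴ = αS/(ε·πσ).
T⁴ = 0.440·691/(0.24·π·5.67×10⁻⁸) = 7.112×10⁹ K⁴.
T = (7.112×10⁹)^(1/4).

T ≈ 290 K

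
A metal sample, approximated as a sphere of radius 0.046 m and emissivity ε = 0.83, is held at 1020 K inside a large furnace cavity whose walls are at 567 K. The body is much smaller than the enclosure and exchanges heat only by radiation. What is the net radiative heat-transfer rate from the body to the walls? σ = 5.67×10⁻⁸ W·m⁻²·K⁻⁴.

P_net ≈ 1230 W

For a small grey body in a large enclosure: P_net = εσA(T_body⁴ − T_wall⁴).
A = 4πr² = 0.02659 m²; T_body⁴ − T_wall⁴ = 1.082×10¹² − 1.034×10¹¹ = 9.791×10¹¹ K⁴.
|P_net| = 0.83·5.67×10⁻⁸·0.02659·9.791×10¹¹.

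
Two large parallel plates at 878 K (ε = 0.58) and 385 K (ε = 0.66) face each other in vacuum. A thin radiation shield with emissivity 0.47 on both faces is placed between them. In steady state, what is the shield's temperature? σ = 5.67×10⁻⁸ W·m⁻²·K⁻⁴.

T_s ≈ 738 K

In steady state the net flux on the hot side equals that on the cold side.
σ(T₁⁴−T_s⁴)/D₁ = σ(T_s⁴−T₂⁴)/D₂, with D₁ = 1/ε₁+1/ε_s−1 = 2.852, D₂ = 1/ε_s+1/ε₂−1 = 2.643.
Solve for T_s⁴: T_s⁴ = (D₂·T₁⁴ + D₁·T₂⁴)/(D₁+D₂) = 2.972×10¹¹ K⁴.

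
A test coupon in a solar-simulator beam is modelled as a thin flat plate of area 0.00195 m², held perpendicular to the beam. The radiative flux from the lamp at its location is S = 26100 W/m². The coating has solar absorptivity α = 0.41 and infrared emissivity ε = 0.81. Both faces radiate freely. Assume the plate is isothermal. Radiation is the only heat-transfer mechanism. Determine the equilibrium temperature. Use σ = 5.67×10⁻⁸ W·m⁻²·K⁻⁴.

T ≈ 584 K

At equilibrium, absorbed power = emitted power.
Absorbing cross-section = A = 0.001950 m²; emitting surface = 2A = 0.003900 m² (ratio 2).
αS·A_cross = εσ·A_surf·T⁴  ⇒  T⁴ = αS/(ε·2σ).
T⁴ = 0.410·26100/(0.81·2·5.67×10⁻⁸) = 1.165×10¹¹ K⁴.
T = (1.165×10¹¹)^(1/4).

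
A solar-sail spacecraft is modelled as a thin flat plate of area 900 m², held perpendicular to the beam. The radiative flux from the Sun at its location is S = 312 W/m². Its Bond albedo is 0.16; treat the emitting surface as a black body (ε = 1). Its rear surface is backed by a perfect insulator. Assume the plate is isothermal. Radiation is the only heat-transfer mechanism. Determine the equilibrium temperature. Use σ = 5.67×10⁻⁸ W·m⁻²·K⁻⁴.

T ≈ 261 K

At equilibrium, absorbed power = emitted power.
Absorbing cross-section = A = 900.0 m²; emitting surface = A = 900.0 m² (ratio 1).
(1−a)S·A_cross = εσ·A_surf·T⁴  ⇒  T⁴ = (1−a)S/(1σ).
T⁴ = 0.840·312/(1·5.67×10⁻⁸) = 4.622×10⁹ K⁴.
T = (4.622×10⁹)^(1/4).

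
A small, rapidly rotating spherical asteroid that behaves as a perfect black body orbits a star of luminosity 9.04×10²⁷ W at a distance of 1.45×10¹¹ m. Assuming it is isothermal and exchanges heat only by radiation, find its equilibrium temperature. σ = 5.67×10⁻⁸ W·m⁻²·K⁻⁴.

First find the stellar flux at distance d: S = L/(4πd²) = 9.04×10²⁷/(4π·(1.45×10¹¹)²) = 34220 W/m².
For an isothermal sphere, absorbed (1−a)S·πr² = emitted σ·4πr²·T⁴, so T⁴ = (1−a)S/(4σ).
T⁴ = 1.00·34220/(4·5.67×10⁻⁸) = 1.509×10¹¹ K⁴.

T ≈ 623 K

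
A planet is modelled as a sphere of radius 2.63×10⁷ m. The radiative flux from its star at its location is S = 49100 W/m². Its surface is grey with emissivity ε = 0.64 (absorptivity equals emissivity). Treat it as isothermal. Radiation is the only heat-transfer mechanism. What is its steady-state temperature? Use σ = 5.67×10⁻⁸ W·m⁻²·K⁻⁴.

At equilibrium, absorbed power = emitted power.
Absorbing cross-section = πr² = 2.173×10¹⁵ m²; emitting surface = 4πr² = 8.692×10¹⁵ m² (ratio 4).
εS·A_cross = εσ·A_surf·T⁴  ⇒  T⁴ = S/(4σ)   (ε cancels).
T⁴ = 49100/(4·5.67×10⁻⁸) = 2.165×10¹¹ K⁴.
T = (2.165×10¹¹)^(1/4).

T ≈ 682 K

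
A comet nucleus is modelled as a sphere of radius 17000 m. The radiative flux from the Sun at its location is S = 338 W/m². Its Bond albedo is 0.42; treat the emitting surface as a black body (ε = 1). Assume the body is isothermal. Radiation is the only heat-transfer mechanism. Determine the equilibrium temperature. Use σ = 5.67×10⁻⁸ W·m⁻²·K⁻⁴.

T ≈ 171 K

At equilibrium, absorbed power = emitted power.
Absorbing cross-section = πr² = 9.079×10⁸ m²; emitting surface = 4πr² = 3.632×10⁹ m² (ratio 4).
(1−a)S·A_cross = εσ·A_surf·T⁴  ⇒  T⁴ = (1−a)S/(4σ).
T⁴ = 0.580·338/(4·5.67×10⁻⁸) = 8.644×10⁸ K⁴.
T = (8.644×10⁸)^(1/4).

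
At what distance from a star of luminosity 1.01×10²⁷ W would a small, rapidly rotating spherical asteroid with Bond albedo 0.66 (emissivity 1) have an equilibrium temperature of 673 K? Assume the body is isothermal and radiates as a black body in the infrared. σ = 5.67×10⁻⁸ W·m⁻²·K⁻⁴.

For an isothermal black-emitting sphere, (1−a)S·πr² = σ·4πr²·T⁴ ⇒ S = 4σT⁴/(1−a).
S = 4·5.67×10⁻⁸·(673)⁴/0.340 = 1.368×10⁵ W/m².
Flux falls as S = L/(4πd²), so d = √(L/(4πS)) = √(1.01×10²⁷/(4π·1.368×10⁵)).

d ≈ 2.42×10¹⁰ m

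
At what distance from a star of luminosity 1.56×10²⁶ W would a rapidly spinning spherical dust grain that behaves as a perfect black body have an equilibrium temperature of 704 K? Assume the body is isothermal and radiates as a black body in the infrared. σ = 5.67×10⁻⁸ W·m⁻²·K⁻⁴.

For an isothermal black-emitting sphere, (1−a)S·πr² = σ·4πr²·T⁴ ⇒ S = 4σT⁴/(1−a).
S = 4·5.67×10⁻⁸·(704)⁴/1.00 = 55710 W/m².
Flux falls as S = L/(4πd²), so d = √(L/(4πS)) = √(1.56×10²⁶/(4π·55710)).

d ≈ 1.49×10¹⁰ m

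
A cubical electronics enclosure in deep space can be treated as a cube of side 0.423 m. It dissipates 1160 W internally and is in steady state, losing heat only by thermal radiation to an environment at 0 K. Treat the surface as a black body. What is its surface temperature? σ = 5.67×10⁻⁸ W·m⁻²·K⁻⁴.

Steady state: internal power = radiated power, P = εσA T⁴.
Radiating area A = 6L² = 1.074 m².
T⁴ = P/(εσA) = 1160/(1.0·5.67×10⁻⁸·1.074) = 1.906×10¹⁰ K⁴.
T = (1.906×10¹⁰)^(1/4).

T ≈ 372 K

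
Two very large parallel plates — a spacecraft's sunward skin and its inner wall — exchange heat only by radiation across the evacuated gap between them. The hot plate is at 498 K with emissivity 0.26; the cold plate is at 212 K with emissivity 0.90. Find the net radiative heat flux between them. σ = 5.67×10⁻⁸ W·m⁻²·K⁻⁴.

q ≈ 852 W/m²

For two infinite grey parallel plates, q = σ(T₁⁴ − T₂⁴)/(1/ε₁ + 1/ε₂ − 1).
T₁⁴ − T₂⁴ = 6.151×10¹⁰ − 2.020×10⁹ = 5.949×10¹⁰ K⁴.
1/ε₁ + 1/ε₂ − 1 = 3.846 + 1.111 − 1 = 3.957.
q = 5.67×10⁻⁸ × 5.949×10¹⁰ / 3.957.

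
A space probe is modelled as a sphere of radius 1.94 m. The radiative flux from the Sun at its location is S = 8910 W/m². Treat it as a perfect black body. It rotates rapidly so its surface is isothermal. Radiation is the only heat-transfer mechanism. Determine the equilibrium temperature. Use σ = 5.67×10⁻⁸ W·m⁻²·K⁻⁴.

At equilibrium, absorbed power = emitted power.
Absorbing cross-section = πr² = 11.82 m²; emitting surface = 4πr² = 47.29 m² (ratio 4).
S·A_cross = εσ·A_surf·T⁴  ⇒  T⁴ = S/(4σ).
T⁴ = 1.00·8910/(4·5.67×10⁻⁸) = 3.929×10¹⁰ K⁴.
T = (3.929×10¹⁰)^(1/4).

T ≈ 445 K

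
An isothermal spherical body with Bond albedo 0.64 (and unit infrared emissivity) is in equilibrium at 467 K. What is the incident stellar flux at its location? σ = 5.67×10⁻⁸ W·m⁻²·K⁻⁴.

(1−a)S·πr² = σ·4πr²·T⁴ ⇒ S = 4σT⁴/(1−a).
S = 4·5.67×10⁻⁸·4.756×10¹⁰/0.360.

S ≈ 30000 W/m²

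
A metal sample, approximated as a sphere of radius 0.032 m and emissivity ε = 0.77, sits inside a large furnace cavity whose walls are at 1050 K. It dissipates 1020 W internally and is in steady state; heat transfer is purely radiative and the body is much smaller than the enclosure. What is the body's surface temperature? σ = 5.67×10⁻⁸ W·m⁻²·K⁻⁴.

T ≈ 1320 K

For a small grey body in a large enclosure, net radiated power = εσA(T⁴ − T_w⁴).
Steady state: P = εσA(T⁴ − T_w⁴) with A = 4πr² = 0.01287 m².
T⁴ = P/(εσA) + T_w⁴ = 1020/(0.77·5.67×10⁻⁸·0.01287) + (1050)⁴
    = 1.816×10¹² + 1.216×10¹² = 3.031×10¹² K⁴.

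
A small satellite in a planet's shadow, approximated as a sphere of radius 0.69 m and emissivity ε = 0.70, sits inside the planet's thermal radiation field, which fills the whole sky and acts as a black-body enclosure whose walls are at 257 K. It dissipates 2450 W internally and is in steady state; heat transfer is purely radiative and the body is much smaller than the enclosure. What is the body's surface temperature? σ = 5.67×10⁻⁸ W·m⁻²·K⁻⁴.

For a small grey body in a large enclosure, net radiated power = εσA(T⁴ − T_w⁴).
Steady state: P = εσA(T⁴ − T_w⁴) with A = 4πr² = 5.983 m².
T⁴ = P/(εσA) + T_w⁴ = 2450/(0.70·5.67×10⁻⁸·5.983) + (257)⁴
    = 1.032×10¹⁰ + 4.362×10⁹ = 1.468×10¹⁰ K⁴.

T ≈ 348 K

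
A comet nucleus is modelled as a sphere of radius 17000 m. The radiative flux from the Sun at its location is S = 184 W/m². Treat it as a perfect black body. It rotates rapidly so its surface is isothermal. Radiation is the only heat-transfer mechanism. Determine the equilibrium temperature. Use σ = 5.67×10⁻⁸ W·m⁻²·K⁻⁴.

T ≈ 169 K

At equilibrium, absorbed power = emitted power.
Absorbing cross-section = πr² = 9.079×10⁸ m²; emitting surface = 4πr² = 3.632×10⁹ m² (ratio 4).
S·A_cross = εσ·A_surf·T⁴  ⇒  T⁴ = S/(4σ).
T⁴ = 1.00·184/(4·5.67×10⁻⁸) = 8.113×10⁸ K⁴.
T = (8.113×10⁸)^(1/4).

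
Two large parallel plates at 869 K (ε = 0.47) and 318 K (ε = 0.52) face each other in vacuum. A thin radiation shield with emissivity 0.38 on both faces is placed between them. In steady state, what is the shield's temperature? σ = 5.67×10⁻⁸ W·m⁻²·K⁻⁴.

T_s ≈ 729 K

In steady state the net flux on the hot side equals that on the cold side.
σ(T₁⁴−T_s⁴)/D₁ = σ(T_s⁴−T₂⁴)/D₂, with D₁ = 1/ε₁+1/ε_s−1 = 3.759, D₂ = 1/ε_s+1/ε₂−1 = 3.555.
Solve for T_s⁴: T_s⁴ = (D₂·T₁⁴ + D₁·T₂⁴)/(D₁+D₂) = 2.824×10¹¹ K⁴.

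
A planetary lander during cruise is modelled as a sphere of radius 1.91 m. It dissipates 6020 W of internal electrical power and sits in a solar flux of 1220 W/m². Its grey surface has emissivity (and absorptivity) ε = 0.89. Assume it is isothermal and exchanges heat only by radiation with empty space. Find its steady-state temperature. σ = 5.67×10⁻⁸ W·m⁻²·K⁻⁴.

At steady state, absorbed solar power + internal power = radiated power.
Absorbed: α·S·A_cross = 0.89·1220·11.46 = 12440 W (cross-section πr²).
Total input = 12440 + 6020 = 18460 W.
Radiated: εσ·A_surf·T⁴ with A_surf = 4πr² = 45.84 m².
T⁴ = 18460/(0.89·5.67×10⁻⁸·45.84) = 7.981×10⁹ K⁴.

T ≈ 299 K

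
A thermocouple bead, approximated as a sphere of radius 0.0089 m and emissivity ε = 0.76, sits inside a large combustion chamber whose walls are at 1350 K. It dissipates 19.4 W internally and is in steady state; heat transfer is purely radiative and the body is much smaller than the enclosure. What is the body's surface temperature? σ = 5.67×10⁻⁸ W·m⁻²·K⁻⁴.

T ≈ 1390 K

For a small grey body in a large enclosure, net radiated power = εσA(T⁴ − T_w⁴).
Steady state: P = εσA(T⁴ − T_w⁴) with A = 4πr² = 9.954×10⁻⁴ m².
T⁴ = P/(εσA) + T_w⁴ = 19.4/(0.76·5.67×10⁻⁸·9.954×10⁻⁴) + (1350)⁴
    = 4.523×10¹¹ + 3.322×10¹² = 3.774×10¹² K⁴.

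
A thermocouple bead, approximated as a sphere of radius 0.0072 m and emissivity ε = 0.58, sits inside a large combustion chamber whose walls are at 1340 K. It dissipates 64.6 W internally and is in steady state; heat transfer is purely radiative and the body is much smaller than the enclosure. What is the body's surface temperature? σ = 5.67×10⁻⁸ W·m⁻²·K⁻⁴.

T ≈ 1580 K

For a small grey body in a large enclosure, net radiated power = εσA(T⁴ − T_w⁴).
Steady state: P = εσA(T⁴ − T_w⁴) with A = 4πr² = 6.514×10⁻⁴ m².
T⁴ = P/(εσA) + T_w⁴ = 64.6/(0.58·5.67×10⁻⁸·6.514×10⁻⁴) + (1340)⁴
    = 3.015×10¹² + 3.224×10¹² = 6.240×10¹² K⁴.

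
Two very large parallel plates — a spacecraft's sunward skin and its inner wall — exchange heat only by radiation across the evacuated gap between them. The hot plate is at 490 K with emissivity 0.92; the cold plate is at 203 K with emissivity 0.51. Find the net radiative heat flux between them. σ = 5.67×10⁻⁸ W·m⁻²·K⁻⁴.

q ≈ 1550 W/m²

For two infinite grey parallel plates, q = σ(T₁⁴ − T₂⁴)/(1/ε₁ + 1/ε₂ − 1).
T₁⁴ − T₂⁴ = 5.765×10¹⁰ − 1.698×10⁹ = 5.595×10¹⁰ K⁴.
1/ε₁ + 1/ε₂ − 1 = 1.087 + 1.961 − 1 = 2.048.
q = 5.67×10⁻⁸ × 5.595×10¹⁰ / 2.048.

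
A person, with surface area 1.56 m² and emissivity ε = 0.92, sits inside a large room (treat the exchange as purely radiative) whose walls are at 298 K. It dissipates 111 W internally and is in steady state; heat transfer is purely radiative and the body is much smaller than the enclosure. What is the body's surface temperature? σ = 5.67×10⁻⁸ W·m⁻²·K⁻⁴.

T ≈ 310 K

For a small grey body in a large enclosure, net radiated power = εσA(T⁴ − T_w⁴).
Steady state: P = εσA(T⁴ − T_w⁴) with A = 1.56 m².
T⁴ = P/(εσA) + T_w⁴ = 111/(0.92·5.67×10⁻⁸·1.560) + (298)⁴
    = 1.364×10⁹ + 7.886×10⁹ = 9.250×10⁹ K⁴.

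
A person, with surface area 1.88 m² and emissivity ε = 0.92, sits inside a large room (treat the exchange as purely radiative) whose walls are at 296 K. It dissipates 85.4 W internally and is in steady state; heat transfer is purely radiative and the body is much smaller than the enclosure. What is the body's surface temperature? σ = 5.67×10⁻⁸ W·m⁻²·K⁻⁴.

T ≈ 304 K

For a small grey body in a large enclosure, net radiated power = εσA(T⁴ − T_w⁴).
Steady state: P = εσA(T⁴ − T_w⁴) with A = 1.88 m².
T⁴ = P/(εσA) + T_w⁴ = 85.4/(0.92·5.67×10⁻⁸·1.880) + (296)⁴
    = 8.708×10⁸ + 7.677×10⁹ = 8.547×10⁹ K⁴.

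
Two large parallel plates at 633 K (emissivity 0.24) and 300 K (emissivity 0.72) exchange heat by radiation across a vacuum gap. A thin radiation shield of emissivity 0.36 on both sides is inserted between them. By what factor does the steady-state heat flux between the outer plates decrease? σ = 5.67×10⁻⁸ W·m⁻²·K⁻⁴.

Without shield: q₀ = σΔ(T⁴)/(1/ε₁+1/ε₂−1) with denominator 4.556.
With shield the two gaps are in series; the resistances add: (1/ε₁+1/ε_s−1)+(1/ε_s+1/ε₂−1) = 5.944+3.167 = 9.111.
Heat-flux ratio q₀/q = 9.111/4.556.

factor ≈ 2.00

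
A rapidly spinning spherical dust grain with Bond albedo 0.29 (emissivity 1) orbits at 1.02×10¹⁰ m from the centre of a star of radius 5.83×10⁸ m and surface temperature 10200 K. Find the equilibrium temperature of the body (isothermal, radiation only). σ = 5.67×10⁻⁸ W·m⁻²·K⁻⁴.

The star's surface emits σT_*⁴; at distance d the flux is S = σT_*⁴(R_*/d)².
S = 5.67×10⁻⁸·(10200)⁴·(5.83×10⁸/1.02×10¹⁰)² = 2.005×10⁶ W/m².
For an isothermal sphere T⁴ = (1−a)S/(4σ) = 6.277×10¹² K⁴.

T ≈ 1580 K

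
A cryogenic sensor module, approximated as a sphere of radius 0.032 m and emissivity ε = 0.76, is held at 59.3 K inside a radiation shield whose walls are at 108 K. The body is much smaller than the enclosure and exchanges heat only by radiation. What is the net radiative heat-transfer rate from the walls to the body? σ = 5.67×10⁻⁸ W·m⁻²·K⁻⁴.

For a small grey body in a large enclosure: P_net = εσA(T_body⁴ − T_wall⁴).
A = 4πr² = 0.01287 m²; T_body⁴ − T_wall⁴ = 1.237×10⁷ − 1.360×10⁸ = -1.237×10⁸ K⁴.
|P_net| = 0.76·5.67×10⁻⁸·0.01287·1.237×10⁸.

P_net ≈ 0.0686 W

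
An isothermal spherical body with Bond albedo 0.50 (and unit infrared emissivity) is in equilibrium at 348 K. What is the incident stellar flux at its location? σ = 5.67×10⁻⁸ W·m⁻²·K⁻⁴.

S ≈ 6650 W/m²

(1−a)S·πr² = σ·4πr²·T⁴ ⇒ S = 4σT⁴/(1−a).
S = 4·5.67×10⁻⁸·1.467×10¹⁰/0.500.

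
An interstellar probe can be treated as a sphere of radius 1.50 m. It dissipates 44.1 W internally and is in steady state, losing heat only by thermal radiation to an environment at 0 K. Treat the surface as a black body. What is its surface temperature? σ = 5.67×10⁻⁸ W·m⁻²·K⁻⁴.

T ≈ 72.4 K

Steady state: internal power = radiated power, P = εσA T⁴.
Radiating area A = 4πr² = 28.27 m².
T⁴ = P/(εσA) = 44.1/(1.0·5.67×10⁻⁸·28.27) = 2.751×10⁷ K⁴.
T = (2.751×10⁷)^(1/4).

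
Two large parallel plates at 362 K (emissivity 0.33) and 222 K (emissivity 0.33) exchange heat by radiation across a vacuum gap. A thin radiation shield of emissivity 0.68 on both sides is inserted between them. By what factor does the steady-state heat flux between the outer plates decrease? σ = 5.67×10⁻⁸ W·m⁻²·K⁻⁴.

Without shield: q₀ = σΔ(T⁴)/(1/ε₁+1/ε₂−1) with denominator 5.061.
With shield the two gaps are in series; the resistances add: (1/ε₁+1/ε_s−1)+(1/ε_s+1/ε₂−1) = 3.501+3.501 = 7.002.
Heat-flux ratio q₀/q = 7.002/5.061.

factor ≈ 1.38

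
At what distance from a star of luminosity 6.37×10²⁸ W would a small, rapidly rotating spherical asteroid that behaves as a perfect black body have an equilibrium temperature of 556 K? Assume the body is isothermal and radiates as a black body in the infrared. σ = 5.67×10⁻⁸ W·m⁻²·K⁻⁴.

d ≈ 4.84×10¹¹ m

For an isothermal black-emitting sphere, (1−a)S·πr² = σ·4πr²·T⁴ ⇒ S = 4σT⁴/(1−a).
S = 4·5.67×10⁻⁸·(556)⁴/1.00 = 21670 W/m².
Flux falls as S = L/(4πd²), so d = √(L/(4πS)) = √(6.37×10²⁸/(4π·21670)).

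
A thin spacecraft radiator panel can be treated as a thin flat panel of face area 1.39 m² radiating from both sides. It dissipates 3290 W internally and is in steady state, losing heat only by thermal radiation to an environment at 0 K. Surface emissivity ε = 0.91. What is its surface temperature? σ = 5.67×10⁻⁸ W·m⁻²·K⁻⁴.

Steady state: internal power = radiated power, P = εσA T⁴.
Radiating area A = 2·1.39 = 2.780 m².
T⁴ = P/(εσA) = 3290/(0.91·5.67×10⁻⁸·2.780) = 2.294×10¹⁰ K⁴.
T = (2.294×10¹⁰)^(1/4).

T ≈ 389 K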